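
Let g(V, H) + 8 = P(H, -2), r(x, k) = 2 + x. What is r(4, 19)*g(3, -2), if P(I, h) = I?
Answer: -60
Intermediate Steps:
g(V, H) = -8 + H
r(4, 19)*g(3, -2) = (2 + 4)*(-8 - 2) = 6*(-10) = -60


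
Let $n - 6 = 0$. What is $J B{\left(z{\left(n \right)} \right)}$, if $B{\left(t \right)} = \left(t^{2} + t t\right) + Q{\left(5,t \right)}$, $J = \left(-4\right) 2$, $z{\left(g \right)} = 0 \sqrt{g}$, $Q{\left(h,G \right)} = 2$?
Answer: $-16$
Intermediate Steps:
$n = 6$ ($n = 6 + 0 = 6$)
$z{\left(g \right)} = 0$
$J = -8$
$B{\left(t \right)} = 2 + 2 t^{2}$ ($B{\left(t \right)} = \left(t^{2} + t t\right) + 2 = \left(t^{2} + t^{2}\right) + 2 = 2 t^{2} + 2 = 2 + 2 t^{2}$)
$J B{\left(z{\left(n \right)} \right)} = - 8 \left(2 + 2 \cdot 0^{2}\right) = - 8 \left(2 + 2 \cdot 0\right) = - 8 \left(2 + 0\right) = \left(-8\right) 2 = -16$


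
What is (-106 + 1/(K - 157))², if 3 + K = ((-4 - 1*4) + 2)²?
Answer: 172791025/15376 ≈ 11238.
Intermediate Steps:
K = 33 (K = -3 + ((-4 - 1*4) + 2)² = -3 + ((-4 - 4) + 2)² = -3 + (-8 + 2)² = -3 + (-6)² = -3 + 36 = 33)
(-106 + 1/(K - 157))² = (-106 + 1/(33 - 157))² = (-106 + 1/(-124))² = (-106 - 1/124)² = (-13145/124)² = 172791025/15376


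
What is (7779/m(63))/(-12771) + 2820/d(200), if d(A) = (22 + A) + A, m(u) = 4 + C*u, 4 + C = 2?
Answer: 732836263/109583694 ≈ 6.6875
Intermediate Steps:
C = -2 (C = -4 + 2 = -2)
m(u) = 4 - 2*u
d(A) = 22 + 2*A
(7779/m(63))/(-12771) + 2820/d(200) = (7779/(4 - 2*63))/(-12771) + 2820/(22 + 2*200) = (7779/(4 - 126))*(-1/12771) + 2820/(22 + 400) = (7779/(-122))*(-1/12771) + 2820/422 = (7779*(-1/122))*(-1/12771) + 2820*(1/422) = -7779/122*(-1/12771) + 1410/211 = 2593/519354 + 1410/211 = 732836263/109583694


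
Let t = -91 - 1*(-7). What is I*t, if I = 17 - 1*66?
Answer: 4116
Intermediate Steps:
t = -84 (t = -91 + 7 = -84)
I = -49 (I = 17 - 66 = -49)
I*t = -49*(-84) = 4116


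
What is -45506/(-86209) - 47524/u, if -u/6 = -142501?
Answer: 17405453260/36854606127 ≈ 0.47227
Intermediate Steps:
u = 855006 (u = -6*(-142501) = 855006)
-45506/(-86209) - 47524/u = -45506/(-86209) - 47524/855006 = -45506*(-1/86209) - 47524*1/855006 = 45506/86209 - 23762/427503 = 17405453260/36854606127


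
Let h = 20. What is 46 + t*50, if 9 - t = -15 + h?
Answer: 246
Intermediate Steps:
t = 4 (t = 9 - (-15 + 20) = 9 - 1*5 = 9 - 5 = 4)
46 + t*50 = 46 + 4*50 = 46 + 200 = 246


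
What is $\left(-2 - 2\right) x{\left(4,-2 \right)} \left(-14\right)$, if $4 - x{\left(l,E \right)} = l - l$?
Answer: $224$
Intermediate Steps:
$x{\left(l,E \right)} = 4$ ($x{\left(l,E \right)} = 4 - \left(l - l\right) = 4 - 0 = 4 + 0 = 4$)
$\left(-2 - 2\right) x{\left(4,-2 \right)} \left(-14\right) = \left(-2 - 2\right) 4 \left(-14\right) = \left(-4\right) 4 \left(-14\right) = \left(-16\right) \left(-14\right) = 224$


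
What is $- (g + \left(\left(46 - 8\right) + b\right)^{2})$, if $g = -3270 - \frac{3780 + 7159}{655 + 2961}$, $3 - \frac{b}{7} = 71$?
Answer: $- \frac{681872645}{3616} \approx -1.8857 \cdot 10^{5}$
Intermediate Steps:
$b = -476$ ($b = 21 - 497 = -476$)
$g = - \frac{11835259}{3616}$ ($g = -3270 - \frac{10939}{3616} = - \frac{11835259}{3616} \approx -3273.0$)
$- (g + \left(\left(46 - 8\right) + b\right)^{2}) = - (- \frac{11835259}{3616} + \left(\left(46 - 8\right) - 476\right)^{2}) = - (- \frac{11835259}{3616} + \left(38 - 476\right)^{2}) = - (- \frac{11835259}{3616} + \left(-438\right)^{2}) = - (- \frac{11835259}{3616} + 191844) = \left(-1\right) \frac{681872645}{3616} = - \frac{681872645}{3616}$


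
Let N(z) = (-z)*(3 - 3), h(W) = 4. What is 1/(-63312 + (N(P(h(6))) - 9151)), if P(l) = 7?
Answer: -1/72463 ≈ -1.3800e-5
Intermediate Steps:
N(z) = 0 (N(z) = -z*0 = 0)
1/(-63312 + (N(P(h(6))) - 9151)) = 1/(-63312 + (0 - 9151)) = 1/(-63312 - 9151) = 1/(-72463) = -1/72463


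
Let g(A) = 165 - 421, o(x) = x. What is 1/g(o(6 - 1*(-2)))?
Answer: -1/256 ≈ -0.0039063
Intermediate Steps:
g(A) = -256
1/g(o(6 - 1*(-2))) = 1/(-256) = -1/256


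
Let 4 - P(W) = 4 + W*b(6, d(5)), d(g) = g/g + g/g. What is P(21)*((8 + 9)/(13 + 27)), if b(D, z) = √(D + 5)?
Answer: -357*√11/40 ≈ -29.601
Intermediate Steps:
d(g) = 2 (d(g) = 1 + 1 = 2)
b(D, z) = √(5 + D)
P(W) = -W*√11 (P(W) = 4 - (4 + W*√(5 + 6)) = 4 - (4 + W*√11) = 4 + (-4 - W*√11) = -W*√11)
P(21)*((8 + 9)/(13 + 27)) = (-1*21*√11)*((8 + 9)/(13 + 27)) = (-21*√11)*(17/40) = (-21*√11)*(17*(1/40)) = -21*√11*(17/40) = -357*√11/40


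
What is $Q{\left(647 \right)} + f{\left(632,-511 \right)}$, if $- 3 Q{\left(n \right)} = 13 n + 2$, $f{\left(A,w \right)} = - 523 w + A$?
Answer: $\frac{795242}{3} \approx 2.6508 \cdot 10^{5}$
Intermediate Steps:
$f{\left(A,w \right)} = A - 523 w$
$Q{\left(n \right)} = - \frac{2}{3} - \frac{13 n}{3}$ ($Q{\left(n \right)} = - \frac{13 n + 2}{3} = - \frac{2 + 13 n}{3} = - \frac{2}{3} - \frac{13 n}{3}$)
$Q{\left(647 \right)} + f{\left(632,-511 \right)} = \left(- \frac{2}{3} - \frac{8411}{3}\right) + \left(632 - -267253\right) = \left(- \frac{2}{3} - \frac{8411}{3}\right) + \left(632 + 267253\right) = - \frac{8413}{3} + 267885 = \frac{795242}{3}$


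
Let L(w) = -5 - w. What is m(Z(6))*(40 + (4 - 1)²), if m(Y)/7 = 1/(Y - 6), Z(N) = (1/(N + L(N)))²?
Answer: -8575/149 ≈ -57.550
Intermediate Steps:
Z(N) = 1/25 (Z(N) = (1/(N + (-5 - N)))² = (1/(-5))² = (-⅕)² = 1/25)
m(Y) = 7/(-6 + Y) (m(Y) = 7/(Y - 6) = 7/(-6 + Y))
m(Z(6))*(40 + (4 - 1)²) = (7/(-6 + 1/25))*(40 + (4 - 1)²) = (7/(-149/25))*(40 + 3²) = (7*(-25/149))*(40 + 9) = -175/149*49 = -8575/149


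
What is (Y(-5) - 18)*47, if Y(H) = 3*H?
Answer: -1551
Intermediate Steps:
(Y(-5) - 18)*47 = (3*(-5) - 18)*47 = (-15 - 18)*47 = -33*47 = -1551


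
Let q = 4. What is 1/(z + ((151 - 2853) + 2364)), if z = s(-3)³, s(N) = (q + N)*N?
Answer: -1/365 ≈ -0.0027397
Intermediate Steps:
s(N) = N*(4 + N) (s(N) = (4 + N)*N = N*(4 + N))
z = -27 (z = (-3*(4 - 3))³ = (-3*1)³ = (-3)³ = -27)
1/(z + ((151 - 2853) + 2364)) = 1/(-27 + ((151 - 2853) + 2364)) = 1/(-27 + (-2702 + 2364)) = 1/(-27 - 338) = 1/(-365) = -1/365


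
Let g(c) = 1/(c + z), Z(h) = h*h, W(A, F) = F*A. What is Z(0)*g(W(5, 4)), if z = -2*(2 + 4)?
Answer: 0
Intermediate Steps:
W(A, F) = A*F
Z(h) = h²
z = -12 (z = -2*6 = -12)
g(c) = 1/(-12 + c) (g(c) = 1/(c - 12) = 1/(-12 + c))
Z(0)*g(W(5, 4)) = 0²/(-12 + 5*4) = 0/(-12 + 20) = 0/8 = 0*(⅛) = 0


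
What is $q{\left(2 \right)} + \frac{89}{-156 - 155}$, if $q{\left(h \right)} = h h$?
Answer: $\frac{1155}{311} \approx 3.7138$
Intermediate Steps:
$q{\left(h \right)} = h^{2}$
$q{\left(2 \right)} + \frac{89}{-156 - 155} = 2^{2} + \frac{89}{-156 - 155} = 4 + \frac{89}{-311} = 4 + 89 \left(- \frac{1}{311}\right) = 4 - \frac{89}{311} = \frac{1155}{311}$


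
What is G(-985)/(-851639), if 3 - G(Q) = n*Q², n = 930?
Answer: 902309247/851639 ≈ 1059.5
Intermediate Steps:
G(Q) = 3 - 930*Q²
G(-985)/(-851639) = (3 - 930*(-985)²)/(-851639) = (3 - 930*970225)*(-1/851639) = (3 - 902309250)*(-1/851639) = -902309247*(-1/851639) = 902309247/851639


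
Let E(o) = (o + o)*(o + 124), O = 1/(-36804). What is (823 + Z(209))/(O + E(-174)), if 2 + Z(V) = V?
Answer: 37908120/640389599 ≈ 0.059195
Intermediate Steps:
O = -1/36804 ≈ -2.7171e-5
Z(V) = -2 + V
E(o) = 2*o*(124 + o) (E(o) = (2*o)*(124 + o) = 2*o*(124 + o))
(823 + Z(209))/(O + E(-174)) = (823 + (-2 + 209))/(-1/36804 + 2*(-174)*(124 - 174)) = (823 + 207)/(-1/36804 + 2*(-174)*(-50)) = 1030/(-1/36804 + 17400) = 1030/(640389599/36804) = 1030*(36804/640389599) = 37908120/640389599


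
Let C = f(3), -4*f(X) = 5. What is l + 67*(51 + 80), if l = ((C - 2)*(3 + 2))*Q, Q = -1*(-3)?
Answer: 34913/4 ≈ 8728.3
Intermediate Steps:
f(X) = -5/4 (f(X) = -¼*5 = -5/4)
C = -5/4 ≈ -1.2500
Q = 3
l = -195/4 (l = ((-5/4 - 2)*(3 + 2))*3 = -13/4*5*3 = -65/4*3 = -195/4 ≈ -48.750)
l + 67*(51 + 80) = -195/4 + 67*(51 + 80) = -195/4 + 67*131 = -195/4 + 8777 = 34913/4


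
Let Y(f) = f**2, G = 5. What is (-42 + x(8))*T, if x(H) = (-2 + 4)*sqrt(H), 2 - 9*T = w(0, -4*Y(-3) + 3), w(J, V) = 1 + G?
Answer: 56/3 - 16*sqrt(2)/9 ≈ 16.152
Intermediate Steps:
w(J, V) = 6 (w(J, V) = 1 + 5 = 6)
T = -4/9 (T = 2/9 - 1/9*6 = 2/9 - 2/3 = -4/9 ≈ -0.44444)
x(H) = 2*sqrt(H)
(-42 + x(8))*T = (-42 + 2*sqrt(8))*(-4/9) = (-42 + 2*(2*sqrt(2)))*(-4/9) = (-42 + 4*sqrt(2))*(-4/9) = 56/3 - 16*sqrt(2)/9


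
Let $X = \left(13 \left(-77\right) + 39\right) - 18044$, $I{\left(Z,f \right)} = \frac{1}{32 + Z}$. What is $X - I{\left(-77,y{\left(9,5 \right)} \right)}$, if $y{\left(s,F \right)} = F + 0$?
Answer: $- \frac{855269}{45} \approx -19006.0$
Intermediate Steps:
$y{\left(s,F \right)} = F$
$X = -19006$ ($X = \left(-1001 + 39\right) - 18044 = -962 - 18044 = -19006$)
$X - I{\left(-77,y{\left(9,5 \right)} \right)} = -19006 - \frac{1}{32 - 77} = -19006 - \frac{1}{-45} = -19006 - - \frac{1}{45} = -19006 + \frac{1}{45} = - \frac{855269}{45}$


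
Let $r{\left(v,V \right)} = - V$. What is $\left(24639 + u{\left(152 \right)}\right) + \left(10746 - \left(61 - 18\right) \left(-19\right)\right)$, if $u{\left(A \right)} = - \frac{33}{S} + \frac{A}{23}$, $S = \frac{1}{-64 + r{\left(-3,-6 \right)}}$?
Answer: $\frac{876820}{23} \approx 38123.0$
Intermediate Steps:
$S = - \frac{1}{58}$ ($S = \frac{1}{-64 - -6} = \frac{1}{-64 + 6} = \frac{1}{-58} = - \frac{1}{58} \approx -0.017241$)
$u{\left(A \right)} = 1914 + \frac{A}{23}$ ($u{\left(A \right)} = - \frac{33}{- \frac{1}{58}} + \frac{A}{23} = \left(-33\right) \left(-58\right) + A \frac{1}{23} = 1914 + \frac{A}{23}$)
$\left(24639 + u{\left(152 \right)}\right) + \left(10746 - \left(61 - 18\right) \left(-19\right)\right) = \left(24639 + \left(1914 + \frac{1}{23} \cdot 152\right)\right) + \left(10746 - \left(61 - 18\right) \left(-19\right)\right) = \left(24639 + \left(1914 + \frac{152}{23}\right)\right) + \left(10746 - 43 \left(-19\right)\right) = \left(24639 + \frac{44174}{23}\right) + \left(10746 - -817\right) = \frac{610871}{23} + \left(10746 + 817\right) = \frac{610871}{23} + 11563 = \frac{876820}{23}$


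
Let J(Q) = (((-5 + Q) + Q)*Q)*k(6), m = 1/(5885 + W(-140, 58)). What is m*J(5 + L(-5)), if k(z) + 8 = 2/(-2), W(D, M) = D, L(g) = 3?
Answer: -264/1915 ≈ -0.13786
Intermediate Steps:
k(z) = -9 (k(z) = -8 + 2/(-2) = -8 + 2*(-½) = -8 - 1 = -9)
m = 1/5745 (m = 1/(5885 - 140) = 1/5745 ≈ 0.00017406)
J(Q) = -9*Q*(-5 + 2*Q) (J(Q) = (((-5 + Q) + Q)*Q)*(-9) = ((-5 + 2*Q)*Q)*(-9) = (Q*(-5 + 2*Q))*(-9) = -9*Q*(-5 + 2*Q))
m*J(5 + L(-5)) = (9*(5 + 3)*(5 - 2*(5 + 3)))/5745 = (9*8*(5 - 2*8))/5745 = (9*8*(5 - 16))/5745 = (9*8*(-11))/5745 = (1/5745)*(-792) = -264/1915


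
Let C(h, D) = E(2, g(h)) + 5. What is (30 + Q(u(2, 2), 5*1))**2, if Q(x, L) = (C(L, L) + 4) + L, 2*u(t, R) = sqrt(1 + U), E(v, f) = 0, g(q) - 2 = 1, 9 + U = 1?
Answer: 1936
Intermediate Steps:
U = -8 (U = -9 + 1 = -8)
g(q) = 3 (g(q) = 2 + 1 = 3)
u(t, R) = I*sqrt(7)/2 (u(t, R) = sqrt(1 - 8)/2 = sqrt(-7)/2 = (I*sqrt(7))/2 = I*sqrt(7)/2)
C(h, D) = 5 (C(h, D) = 0 + 5 = 5)
Q(x, L) = 9 + L (Q(x, L) = (5 + 4) + L = 9 + L)
(30 + Q(u(2, 2), 5*1))**2 = (30 + (9 + 5*1))**2 = (30 + (9 + 5))**2 = (30 + 14)**2 = 44**2 = 1936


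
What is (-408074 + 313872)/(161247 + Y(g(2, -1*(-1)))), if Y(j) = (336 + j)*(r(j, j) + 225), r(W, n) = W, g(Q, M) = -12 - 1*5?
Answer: -1406/3397 ≈ -0.41389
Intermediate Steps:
g(Q, M) = -17 (g(Q, M) = -12 - 5 = -17)
Y(j) = (225 + j)*(336 + j) (Y(j) = (336 + j)*(j + 225) = (336 + j)*(225 + j) = (225 + j)*(336 + j))
(-408074 + 313872)/(161247 + Y(g(2, -1*(-1)))) = (-408074 + 313872)/(161247 + (75600 + (-17)**2 + 561*(-17))) = -94202/(161247 + (75600 + 289 - 9537)) = -94202/(161247 + 66352) = -94202/227599 = -94202*1/227599 = -1406/3397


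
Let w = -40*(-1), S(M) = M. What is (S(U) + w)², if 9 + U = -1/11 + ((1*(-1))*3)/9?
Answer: 1018081/1089 ≈ 934.88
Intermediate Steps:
U = -311/33 (U = -9 + (-1/11 + ((1*(-1))*3)/9) = -9 + (-1*1/11 - 1*3*(⅑)) = -9 + (-1/11 - 3*⅑) = -9 + (-1/11 - ⅓) = -9 - 14/33 = -311/33 ≈ -9.4242)
w = 40
(S(U) + w)² = (-311/33 + 40)² = (1009/33)² = 1018081/1089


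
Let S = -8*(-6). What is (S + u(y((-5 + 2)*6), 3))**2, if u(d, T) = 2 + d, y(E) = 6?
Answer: 3136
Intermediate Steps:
S = 48
(S + u(y((-5 + 2)*6), 3))**2 = (48 + (2 + 6))**2 = (48 + 8)**2 = 56**2 = 3136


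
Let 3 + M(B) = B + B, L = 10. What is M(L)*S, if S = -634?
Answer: -10778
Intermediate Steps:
M(B) = -3 + 2*B (M(B) = -3 + (B + B) = -3 + 2*B)
M(L)*S = (-3 + 2*10)*(-634) = (-3 + 20)*(-634) = 17*(-634) = -10778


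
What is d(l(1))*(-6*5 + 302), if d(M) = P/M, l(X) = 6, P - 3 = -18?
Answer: -680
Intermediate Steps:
P = -15 (P = 3 - 18 = -15)
d(M) = -15/M
d(l(1))*(-6*5 + 302) = (-15/6)*(-6*5 + 302) = (-15*⅙)*(-30 + 302) = -5/2*272 = -680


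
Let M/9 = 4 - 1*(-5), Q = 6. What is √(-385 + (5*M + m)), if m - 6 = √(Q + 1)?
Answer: √(26 + √7) ≈ 5.3522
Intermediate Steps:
m = 6 + √7 (m = 6 + √(6 + 1) = 6 + √7 ≈ 8.6458)
M = 81 (M = 9*(4 - 1*(-5)) = 9*(4 + 5) = 9*9 = 81)
√(-385 + (5*M + m)) = √(-385 + (5*81 + (6 + √7))) = √(-385 + (405 + (6 + √7))) = √(-385 + (411 + √7)) = √(26 + √7)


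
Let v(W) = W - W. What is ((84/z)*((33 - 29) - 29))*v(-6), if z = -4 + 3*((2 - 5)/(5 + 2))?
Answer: 0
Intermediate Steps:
z = -37/7 (z = -4 + 3*(-3/7) = -4 - 9/7 = -37/7 ≈ -5.2857)
v(W) = 0
((84/z)*((33 - 29) - 29))*v(-6) = ((84/(-37/7))*((33 - 29) - 29))*0 = ((84*(-7/37))*(4 - 29))*0 = -588/37*(-25)*0 = (14700/37)*0 = 0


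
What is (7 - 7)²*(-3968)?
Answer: 0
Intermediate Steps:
(7 - 7)²*(-3968) = 0²*(-3968) = 0*(-3968) = 0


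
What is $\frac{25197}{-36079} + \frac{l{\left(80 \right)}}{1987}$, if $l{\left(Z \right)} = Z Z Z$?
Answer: $\frac{18422381561}{71688973} \approx 256.98$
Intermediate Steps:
$l{\left(Z \right)} = Z^{3}$ ($l{\left(Z \right)} = Z Z^{2} = Z^{3}$)
$\frac{25197}{-36079} + \frac{l{\left(80 \right)}}{1987} = \frac{25197}{-36079} + \frac{80^{3}}{1987} = 25197 \left(- \frac{1}{36079}\right) + 512000 \cdot \frac{1}{1987} = - \frac{25197}{36079} + \frac{512000}{1987} = \frac{18422381561}{71688973}$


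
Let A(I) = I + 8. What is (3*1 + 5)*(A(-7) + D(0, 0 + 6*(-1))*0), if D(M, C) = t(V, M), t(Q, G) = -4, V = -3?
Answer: 8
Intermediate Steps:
A(I) = 8 + I
D(M, C) = -4
(3*1 + 5)*(A(-7) + D(0, 0 + 6*(-1))*0) = (3*1 + 5)*((8 - 7) - 4*0) = (3 + 5)*(1 + 0) = 8*1 = 8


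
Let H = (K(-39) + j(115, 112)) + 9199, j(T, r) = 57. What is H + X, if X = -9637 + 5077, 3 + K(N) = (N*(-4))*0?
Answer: 4693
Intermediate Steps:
K(N) = -3 (K(N) = -3 + (N*(-4))*0 = -3 - 4*N*0 = -3 + 0 = -3)
X = -4560
H = 9253 (H = (-3 + 57) + 9199 = 54 + 9199 = 9253)
H + X = 9253 - 4560 = 4693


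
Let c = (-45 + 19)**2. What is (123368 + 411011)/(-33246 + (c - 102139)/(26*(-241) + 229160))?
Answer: -39703290942/2470145129 ≈ -16.073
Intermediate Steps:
c = 676 (c = (-26)**2 = 676)
(123368 + 411011)/(-33246 + (c - 102139)/(26*(-241) + 229160)) = (123368 + 411011)/(-33246 + (676 - 102139)/(26*(-241) + 229160)) = 534379/(-33246 - 101463/(-6266 + 229160)) = 534379/(-33246 - 101463/222894) = 534379/(-33246 - 101463*1/222894) = 534379/(-33246 - 33821/74298) = 534379/(-2470145129/74298) = 534379*(-74298/2470145129) = -39703290942/2470145129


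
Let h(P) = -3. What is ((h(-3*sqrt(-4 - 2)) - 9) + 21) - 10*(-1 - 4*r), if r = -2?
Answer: -61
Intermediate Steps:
((h(-3*sqrt(-4 - 2)) - 9) + 21) - 10*(-1 - 4*r) = ((-3 - 9) + 21) - 10*(-1 - 4*(-2)) = (-12 + 21) - 10*(-1 + 8) = 9 - 10*7 = 9 - 70 = -61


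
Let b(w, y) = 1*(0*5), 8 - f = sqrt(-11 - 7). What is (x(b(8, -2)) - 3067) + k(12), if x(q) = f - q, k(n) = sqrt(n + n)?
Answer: -3059 + 2*sqrt(6) - 3*I*sqrt(2) ≈ -3054.1 - 4.2426*I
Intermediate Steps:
f = 8 - 3*I*sqrt(2) (f = 8 - sqrt(-11 - 7) = 8 - sqrt(-18) = 8 - 3*I*sqrt(2) ≈ 8.0 - 4.2426*I)
b(w, y) = 0 (b(w, y) = 1*0 = 0)
k(n) = sqrt(2)*sqrt(n) (k(n) = sqrt(2*n) = sqrt(2)*sqrt(n))
x(q) = 8 - q - 3*I*sqrt(2) (x(q) = (8 - 3*I*sqrt(2)) - q = 8 - q - 3*I*sqrt(2))
(x(b(8, -2)) - 3067) + k(12) = ((8 - 1*0 - 3*I*sqrt(2)) - 3067) + sqrt(2)*sqrt(12) = ((8 + 0 - 3*I*sqrt(2)) - 3067) + sqrt(2)*(2*sqrt(3)) = ((8 - 3*I*sqrt(2)) - 3067) + 2*sqrt(6) = (-3059 - 3*I*sqrt(2)) + 2*sqrt(6) = -3059 + 2*sqrt(6) - 3*I*sqrt(2)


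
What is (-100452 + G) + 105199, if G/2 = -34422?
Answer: -64097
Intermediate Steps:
G = -68844 (G = 2*(-34422) = -68844)
(-100452 + G) + 105199 = (-100452 - 68844) + 105199 = -169296 + 105199 = -64097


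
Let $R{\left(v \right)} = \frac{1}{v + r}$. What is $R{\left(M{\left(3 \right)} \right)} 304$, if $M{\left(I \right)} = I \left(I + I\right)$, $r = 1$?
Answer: $16$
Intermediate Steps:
$M{\left(I \right)} = 2 I^{2}$ ($M{\left(I \right)} = I 2 I = 2 I^{2}$)
$R{\left(v \right)} = \frac{1}{1 + v}$ ($R{\left(v \right)} = \frac{1}{v + 1} = \frac{1}{1 + v}$)
$R{\left(M{\left(3 \right)} \right)} 304 = \frac{1}{1 + 2 \cdot 3^{2}} \cdot 304 = \frac{1}{1 + 2 \cdot 9} \cdot 304 = \frac{1}{1 + 18} \cdot 304 = \frac{1}{19} \cdot 304 = 16$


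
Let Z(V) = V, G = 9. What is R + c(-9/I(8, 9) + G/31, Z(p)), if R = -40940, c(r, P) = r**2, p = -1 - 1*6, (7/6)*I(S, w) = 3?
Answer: -157333759/3844 ≈ -40930.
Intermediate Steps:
I(S, w) = 18/7 (I(S, w) = (6/7)*3 = 18/7)
p = -7 (p = -1 - 6 = -7)
R + c(-9/I(8, 9) + G/31, Z(p)) = -40940 + (-9/18/7 + 9/31)**2 = -40940 + (-9*7/18 + 9*(1/31))**2 = -40940 + (-7/2 + 9/31)**2 = -40940 + (-199/62)**2 = -40940 + 39601/3844 = -157333759/3844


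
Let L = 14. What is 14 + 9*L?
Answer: 140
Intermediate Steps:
14 + 9*L = 14 + 9*14 = 14 + 126 = 140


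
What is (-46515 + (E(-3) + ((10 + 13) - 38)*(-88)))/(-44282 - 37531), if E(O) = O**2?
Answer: 15062/27271 ≈ 0.55231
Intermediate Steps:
(-46515 + (E(-3) + ((10 + 13) - 38)*(-88)))/(-44282 - 37531) = (-46515 + ((-3)**2 + ((10 + 13) - 38)*(-88)))/(-44282 - 37531) = (-46515 + (9 + (23 - 38)*(-88)))/(-81813) = (-46515 + (9 - 15*(-88)))*(-1/81813) = (-46515 + (9 + 1320))*(-1/81813) = (-46515 + 1329)*(-1/81813) = -45186*(-1/81813) = 15062/27271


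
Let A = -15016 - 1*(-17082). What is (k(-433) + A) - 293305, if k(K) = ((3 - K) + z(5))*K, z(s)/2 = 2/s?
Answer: -2401867/5 ≈ -4.8037e+5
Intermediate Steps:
z(s) = 4/s (z(s) = 2*(2/s) = 4/s)
A = 2066 (A = -15016 + 17082 = 2066)
k(K) = K*(19/5 - K) (k(K) = ((3 - K) + 4/5)*K = ((3 - K) + 4*(⅕))*K = ((3 - K) + ⅘)*K = (19/5 - K)*K = K*(19/5 - K))
(k(-433) + A) - 293305 = ((⅕)*(-433)*(19 - 5*(-433)) + 2066) - 293305 = ((⅕)*(-433)*(19 + 2165) + 2066) - 293305 = ((⅕)*(-433)*2184 + 2066) - 293305 = (-945672/5 + 2066) - 293305 = -935342/5 - 293305 = -2401867/5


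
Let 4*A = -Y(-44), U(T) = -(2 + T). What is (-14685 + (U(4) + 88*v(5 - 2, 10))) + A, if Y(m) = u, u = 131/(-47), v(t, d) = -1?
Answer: -2778321/188 ≈ -14778.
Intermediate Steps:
U(T) = -2 - T
u = -131/47 (u = 131*(-1/47) = -131/47 ≈ -2.7872)
Y(m) = -131/47
A = 131/188 (A = (-1*(-131/47))/4 = (1/4)*(131/47) = 131/188 ≈ 0.69681)
(-14685 + (U(4) + 88*v(5 - 2, 10))) + A = (-14685 + ((-2 - 1*4) + 88*(-1))) + 131/188 = (-14685 + ((-2 - 4) - 88)) + 131/188 = (-14685 + (-6 - 88)) + 131/188 = (-14685 - 94) + 131/188 = -14779 + 131/188 = -2778321/188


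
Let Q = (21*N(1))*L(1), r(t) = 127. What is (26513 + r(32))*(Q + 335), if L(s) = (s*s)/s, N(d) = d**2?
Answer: 9483840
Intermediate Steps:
L(s) = s (L(s) = s**2/s = s)
Q = 21 (Q = (21*1**2)*1 = (21*1)*1 = 21*1 = 21)
(26513 + r(32))*(Q + 335) = (26513 + 127)*(21 + 335) = 26640*356 = 9483840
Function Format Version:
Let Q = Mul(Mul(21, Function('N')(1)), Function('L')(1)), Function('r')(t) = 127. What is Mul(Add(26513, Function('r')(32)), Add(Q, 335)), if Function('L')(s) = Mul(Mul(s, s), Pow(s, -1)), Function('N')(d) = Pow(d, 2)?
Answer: 9483840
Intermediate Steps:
Function('L')(s) = s (Function('L')(s) = Mul(Pow(s, 2), Pow(s, -1)) = s)
Q = 21 (Q = Mul(Mul(21, Pow(1, 2)), 1) = Mul(Mul(21, 1), 1) = Mul(21, 1) = 21)
Mul(Add(26513, Function('r')(32)), Add(Q, 335)) = Mul(Add(26513, 127), Add(21, 335)) = Mul(26640, 356) = 9483840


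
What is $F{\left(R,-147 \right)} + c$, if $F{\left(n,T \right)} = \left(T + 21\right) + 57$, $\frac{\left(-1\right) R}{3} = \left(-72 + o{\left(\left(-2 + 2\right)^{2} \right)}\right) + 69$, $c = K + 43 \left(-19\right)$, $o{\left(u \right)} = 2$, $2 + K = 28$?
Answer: $-860$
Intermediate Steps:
$K = 26$ ($K = -2 + 28 = 26$)
$c = -791$ ($c = 26 + 43 \left(-19\right) = 26 - 817 = -791$)
$R = 3$ ($R = - 3 \left(\left(-72 + 2\right) + 69\right) = - 3 \left(-70 + 69\right) = \left(-3\right) \left(-1\right) = 3$)
$F{\left(n,T \right)} = 78 + T$ ($F{\left(n,T \right)} = \left(21 + T\right) + 57 = 78 + T$)
$F{\left(R,-147 \right)} + c = \left(78 - 147\right) - 791 = -69 - 791 = -860$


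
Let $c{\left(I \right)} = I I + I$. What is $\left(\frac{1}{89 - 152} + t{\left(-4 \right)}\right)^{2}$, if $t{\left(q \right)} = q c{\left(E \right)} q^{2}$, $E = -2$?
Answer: $\frac{65044225}{3969} \approx 16388.0$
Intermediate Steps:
$c{\left(I \right)} = I + I^{2}$ ($c{\left(I \right)} = I^{2} + I = I + I^{2}$)
$t{\left(q \right)} = 2 q^{3}$ ($t{\left(q \right)} = q \left(- 2 \left(1 - 2\right)\right) q^{2} = q \left(\left(-2\right) \left(-1\right)\right) q^{2} = q 2 q^{2} = 2 q q^{2} = 2 q^{3}$)
$\left(\frac{1}{89 - 152} + t{\left(-4 \right)}\right)^{2} = \left(\frac{1}{89 - 152} + 2 \left(-4\right)^{3}\right)^{2} = \left(\frac{1}{-63} + 2 \left(-64\right)\right)^{2} = \left(- \frac{1}{63} - 128\right)^{2} = \left(- \frac{8065}{63}\right)^{2} = \frac{65044225}{3969}$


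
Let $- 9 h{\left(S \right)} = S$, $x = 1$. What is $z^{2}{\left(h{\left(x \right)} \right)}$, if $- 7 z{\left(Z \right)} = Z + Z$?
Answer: $\frac{4}{3969} \approx 0.0010078$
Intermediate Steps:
$h{\left(S \right)} = - \frac{S}{9}$
$z{\left(Z \right)} = - \frac{2 Z}{7}$ ($z{\left(Z \right)} = - \frac{Z + Z}{7} = - \frac{2 Z}{7}$)
$z^{2}{\left(h{\left(x \right)} \right)} = \left(- \frac{2 \left(\left(- \frac{1}{9}\right) 1\right)}{7}\right)^{2} = \left(\left(- \frac{2}{7}\right) \left(- \frac{1}{9}\right)\right)^{2} = \left(\frac{2}{63}\right)^{2} = \frac{4}{3969}$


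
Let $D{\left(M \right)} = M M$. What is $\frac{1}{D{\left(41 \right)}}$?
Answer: $\frac{1}{1681} \approx 0.00059488$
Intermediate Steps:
$D{\left(M \right)} = M^{2}$
$\frac{1}{D{\left(41 \right)}} = \frac{1}{41^{2}} = \frac{1}{1681}$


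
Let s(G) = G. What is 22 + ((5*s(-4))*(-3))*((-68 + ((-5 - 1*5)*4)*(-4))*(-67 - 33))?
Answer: -551978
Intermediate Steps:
22 + ((5*s(-4))*(-3))*((-68 + ((-5 - 1*5)*4)*(-4))*(-67 - 33)) = 22 + ((5*(-4))*(-3))*((-68 + ((-5 - 1*5)*4)*(-4))*(-67 - 33)) = 22 + (-20*(-3))*((-68 + ((-5 - 5)*4)*(-4))*(-100)) = 22 + 60*((-68 - 10*4*(-4))*(-100)) = 22 + 60*((-68 - 40*(-4))*(-100)) = 22 + 60*((-68 + 160)*(-100)) = 22 + 60*(92*(-100)) = 22 + 60*(-9200) = 22 - 552000 = -551978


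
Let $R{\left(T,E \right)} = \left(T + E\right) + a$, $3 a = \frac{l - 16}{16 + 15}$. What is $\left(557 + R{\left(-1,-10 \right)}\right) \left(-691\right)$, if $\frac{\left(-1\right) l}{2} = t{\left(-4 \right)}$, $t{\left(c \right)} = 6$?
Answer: $- \frac{35068250}{93} \approx -3.7708 \cdot 10^{5}$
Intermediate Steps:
$l = -12$ ($l = \left(-2\right) 6 = -12$)
$a = - \frac{28}{93}$ ($a = \frac{\left(-12 - 16\right) \frac{1}{16 + 15}}{3} = \frac{\left(-28\right) \frac{1}{31}}{3} = \frac{1}{3} \left(- \frac{28}{31}\right) = - \frac{28}{93} \approx -0.30108$)
$R{\left(T,E \right)} = - \frac{28}{93} + E + T$ ($R{\left(T,E \right)} = \left(T + E\right) - \frac{28}{93} = \left(E + T\right) - \frac{28}{93} = - \frac{28}{93} + E + T$)
$\left(557 + R{\left(-1,-10 \right)}\right) \left(-691\right) = \left(557 - \frac{1051}{93}\right) \left(-691\right) = \frac{50750}{93} \left(-691\right) = - \frac{35068250}{93}$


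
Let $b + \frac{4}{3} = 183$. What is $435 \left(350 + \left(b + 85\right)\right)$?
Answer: $268250$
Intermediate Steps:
$b = \frac{545}{3}$ ($b = - \frac{4}{3} + 183 = \frac{545}{3} \approx 181.67$)
$435 \left(350 + \left(b + 85\right)\right) = 435 \left(350 + \left(\frac{545}{3} + 85\right)\right) = 435 \left(350 + \frac{800}{3}\right) = 435 \cdot \frac{1850}{3} = 268250$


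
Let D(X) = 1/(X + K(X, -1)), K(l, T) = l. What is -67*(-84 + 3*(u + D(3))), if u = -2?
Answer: 11993/2 ≈ 5996.5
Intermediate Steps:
D(X) = 1/(2*X) (D(X) = 1/(X + X) = 1/(2*X))
-67*(-84 + 3*(u + D(3))) = -67*(-84 + 3*(-2 + (1/2)/3)) = -67*(-84 + 3*(-2 + (1/2)*(1/3))) = -67*(-84 + 3*(-2 + 1/6)) = -67*(-84 + 3*(-11/6)) = -67*(-84 - 11/2) = -67*(-179/2) = 11993/2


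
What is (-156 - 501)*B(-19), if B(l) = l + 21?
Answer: -1314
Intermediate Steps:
B(l) = 21 + l
(-156 - 501)*B(-19) = (-156 - 501)*(21 - 19) = -657*2 = -1314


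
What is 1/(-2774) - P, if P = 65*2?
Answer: -360621/2774 ≈ -130.00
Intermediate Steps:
P = 130
1/(-2774) - P = 1/(-2774) - 1*130 = -1/2774 - 130 = -360621/2774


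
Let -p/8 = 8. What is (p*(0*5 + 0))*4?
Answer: 0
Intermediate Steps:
p = -64 (p = -8*8 = -64)
(p*(0*5 + 0))*4 = -64*(0*5 + 0)*4 = -64*(0 + 0)*4 = -64*0*4 = 0*4 = 0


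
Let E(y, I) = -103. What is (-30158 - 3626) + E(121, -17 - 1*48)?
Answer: -33887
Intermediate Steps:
(-30158 - 3626) + E(121, -17 - 1*48) = (-30158 - 3626) - 103 = -33784 - 103 = -33887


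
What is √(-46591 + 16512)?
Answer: I*√30079 ≈ 173.43*I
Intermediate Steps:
√(-46591 + 16512) = √(-30079) = I*√30079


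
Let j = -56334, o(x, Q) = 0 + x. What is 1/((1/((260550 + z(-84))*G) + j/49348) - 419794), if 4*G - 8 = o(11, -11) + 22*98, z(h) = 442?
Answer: -1750797952800/734976474449163263 ≈ -2.3821e-6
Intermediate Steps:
o(x, Q) = x
G = 2175/4 (G = 2 + (11 + 22*98)/4 = 2 + (11 + 2156)/4 = 2 + (¼)*2167 = 2 + 2167/4 = 2175/4 ≈ 543.75)
1/((1/((260550 + z(-84))*G) + j/49348) - 419794) = 1/((1/((260550 + 442)*(2175/4)) - 56334/49348) - 419794) = 1/(((4/2175)/260992 - 56334*1/49348) - 419794) = 1/(((1/260992)*(4/2175) - 28167/24674) - 419794) = 1/((1/141914400 - 28167/24674) - 419794) = 1/(-1998651440063/1750797952800 - 419794) = 1/(-734976474449163263/1750797952800) = -1750797952800/734976474449163263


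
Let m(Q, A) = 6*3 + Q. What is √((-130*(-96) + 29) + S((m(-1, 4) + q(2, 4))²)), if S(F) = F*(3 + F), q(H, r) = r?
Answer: √208313 ≈ 456.41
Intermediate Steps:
m(Q, A) = 18 + Q
√((-130*(-96) + 29) + S((m(-1, 4) + q(2, 4))²)) = √((-130*(-96) + 29) + ((18 - 1) + 4)²*(3 + ((18 - 1) + 4)²)) = √((12480 + 29) + (17 + 4)²*(3 + (17 + 4)²)) = √(12509 + 21²*(3 + 21²)) = √(12509 + 441*(3 + 441)) = √(12509 + 441*444) = √(12509 + 195804) = √208313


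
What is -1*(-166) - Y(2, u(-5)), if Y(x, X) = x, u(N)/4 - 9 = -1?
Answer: 164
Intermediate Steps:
u(N) = 32 (u(N) = 36 + 4*(-1) = 36 - 4 = 32)
-1*(-166) - Y(2, u(-5)) = -1*(-166) - 1*2 = 166 - 2 = 164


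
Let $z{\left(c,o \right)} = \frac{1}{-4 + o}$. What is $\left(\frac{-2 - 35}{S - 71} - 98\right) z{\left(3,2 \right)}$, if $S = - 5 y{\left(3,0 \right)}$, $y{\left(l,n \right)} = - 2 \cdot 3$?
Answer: $\frac{3981}{82} \approx 48.549$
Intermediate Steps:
$y{\left(l,n \right)} = -6$ ($y{\left(l,n \right)} = \left(-1\right) 6 = -6$)
$S = 30$ ($S = \left(-5\right) \left(-6\right) = 30$)
$\left(\frac{-2 - 35}{S - 71} - 98\right) z{\left(3,2 \right)} = \frac{\frac{-2 - 35}{30 - 71} - 98}{-4 + 2} = \frac{- \frac{37}{-41} - 98}{-2} = \left(\left(-37\right) \left(- \frac{1}{41}\right) - 98\right) \left(- \frac{1}{2}\right) = \left(\frac{37}{41} - 98\right) \left(- \frac{1}{2}\right) = \left(- \frac{3981}{41}\right) \left(- \frac{1}{2}\right) = \frac{3981}{82}$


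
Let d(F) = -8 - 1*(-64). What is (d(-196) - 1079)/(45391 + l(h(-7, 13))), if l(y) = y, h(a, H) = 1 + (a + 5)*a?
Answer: -1023/45406 ≈ -0.022530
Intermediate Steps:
d(F) = 56 (d(F) = -8 + 64 = 56)
h(a, H) = 1 + a*(5 + a) (h(a, H) = 1 + (5 + a)*a = 1 + a*(5 + a))
(d(-196) - 1079)/(45391 + l(h(-7, 13))) = (56 - 1079)/(45391 + (1 + (-7)² + 5*(-7))) = -1023/(45391 + (1 + 49 - 35)) = -1023/(45391 + 15) = -1023/45406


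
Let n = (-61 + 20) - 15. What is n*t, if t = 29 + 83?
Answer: -6272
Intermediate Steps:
n = -56 (n = -41 - 15 = -56)
t = 112
n*t = -56*112 = -6272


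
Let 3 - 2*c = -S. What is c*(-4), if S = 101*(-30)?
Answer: 6054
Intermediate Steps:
S = -3030
c = -3027/2 (c = 3/2 - (-1)*(-3030)/2 = 3/2 - ½*3030 = 3/2 - 1515 = -3027/2 ≈ -1513.5)
c*(-4) = -3027/2*(-4) = 6054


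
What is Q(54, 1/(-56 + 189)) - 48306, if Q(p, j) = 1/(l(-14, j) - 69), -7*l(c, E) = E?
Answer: -3103178371/64240 ≈ -48306.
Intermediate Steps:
l(c, E) = -E/7
Q(p, j) = 1/(-69 - j/7) (Q(p, j) = 1/(-j/7 - 69) = 1/(-69 - j/7))
Q(54, 1/(-56 + 189)) - 48306 = -7/(483 + 1/(-56 + 189)) - 48306 = -7/(483 + 1/133) - 48306 = -7/64240/133 - 48306 = -7*133/64240 - 48306 = -931/64240 - 48306 = -3103178371/64240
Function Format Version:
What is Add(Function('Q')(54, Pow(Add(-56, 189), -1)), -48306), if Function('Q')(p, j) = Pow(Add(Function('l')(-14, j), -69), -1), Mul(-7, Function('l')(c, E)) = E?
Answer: Rational(-3103178371, 64240) ≈ -48306.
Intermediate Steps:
Function('l')(c, E) = Mul(Rational(-1, 7), E)
Function('Q')(p, j) = Pow(Add(-69, Mul(Rational(-1, 7), j)), -1) (Function('Q')(p, j) = Pow(Add(Mul(Rational(-1, 7), j), -69), -1) = Pow(Add(-69, Mul(Rational(-1, 7), j)), -1))
Add(Function('Q')(54, Pow(Add(-56, 189), -1)), -48306) = Add(Mul(-7, Pow(Add(483, Pow(Add(-56, 189), -1)), -1)), -48306) = Add(Mul(-7, Pow(Add(483, Pow(133, -1)), -1)), -48306) = Add(Mul(-7, Pow(Add(483, Rational(1, 133)), -1)), -48306) = Add(Mul(-7, Pow(Rational(64240, 133), -1)), -48306) = Add(Mul(-7, Rational(133, 64240)), -48306) = Add(Rational(-931, 64240), -48306) = Rational(-3103178371, 64240)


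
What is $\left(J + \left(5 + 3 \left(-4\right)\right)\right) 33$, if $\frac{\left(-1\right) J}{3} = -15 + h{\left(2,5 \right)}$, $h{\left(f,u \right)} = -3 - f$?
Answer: $1749$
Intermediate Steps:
$J = 60$ ($J = - 3 \left(-15 - 5\right) = \left(-3\right) \left(-20\right) = 60$)
$\left(J + \left(5 + 3 \left(-4\right)\right)\right) 33 = \left(60 + \left(5 + 3 \left(-4\right)\right)\right) 33 = \left(60 + \left(5 - 12\right)\right) 33 = \left(60 - 7\right) 33 = 53 \cdot 33 = 1749$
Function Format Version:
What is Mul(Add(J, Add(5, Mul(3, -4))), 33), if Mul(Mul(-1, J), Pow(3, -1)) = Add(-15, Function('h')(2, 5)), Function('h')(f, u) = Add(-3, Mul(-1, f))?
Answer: 1749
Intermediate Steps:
J = 60 (J = Mul(-3, Add(-15, Add(-3, Mul(-1, 2)))) = Mul(-3, Add(-15, Add(-3, -2))) = Mul(-3, Add(-15, -5)) = Mul(-3, -20) = 60)
Mul(Add(J, Add(5, Mul(3, -4))), 33) = Mul(Add(60, Add(5, Mul(3, -4))), 33) = Mul(Add(60, Add(5, -12)), 33) = Mul(Add(60, -7), 33) = Mul(53, 33) = 1749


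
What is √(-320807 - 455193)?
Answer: 40*I*√485 ≈ 880.91*I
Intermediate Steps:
√(-320807 - 455193) = √(-776000) = 40*I*√485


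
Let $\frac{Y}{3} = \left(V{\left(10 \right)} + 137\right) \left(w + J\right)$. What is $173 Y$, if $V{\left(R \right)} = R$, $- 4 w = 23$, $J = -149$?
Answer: $- \frac{47225367}{4} \approx -1.1806 \cdot 10^{7}$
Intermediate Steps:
$w = - \frac{23}{4}$ ($w = \left(- \frac{1}{4}\right) 23 = - \frac{23}{4} \approx -5.75$)
$Y = - \frac{272979}{4}$ ($Y = 3 \left(10 + 137\right) \left(- \frac{23}{4} - 149\right) = 3 \cdot 147 \left(- \frac{619}{4}\right) = 3 \left(- \frac{90993}{4}\right) = - \frac{272979}{4} \approx -68245.0$)
$173 Y = 173 \left(- \frac{272979}{4}\right) = - \frac{47225367}{4}$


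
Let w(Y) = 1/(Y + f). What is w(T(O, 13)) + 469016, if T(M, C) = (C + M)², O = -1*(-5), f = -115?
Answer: 98024345/209 ≈ 4.6902e+5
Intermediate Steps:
O = 5
w(Y) = 1/(-115 + Y) (w(Y) = 1/(Y - 115) = 1/(-115 + Y))
w(T(O, 13)) + 469016 = 1/(-115 + (13 + 5)²) + 469016 = 1/(-115 + 18²) + 469016 = 1/(-115 + 324) + 469016 = 1/209 + 469016 = 98024345/209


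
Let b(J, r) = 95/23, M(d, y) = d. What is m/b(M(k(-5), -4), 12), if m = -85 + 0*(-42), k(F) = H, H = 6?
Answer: -391/19 ≈ -20.579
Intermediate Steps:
k(F) = 6
b(J, r) = 95/23 (b(J, r) = 95*(1/23) = 95/23)
m = -85 (m = -85 + 0 = -85)
m/b(M(k(-5), -4), 12) = -85/95/23 = -85*23/95 = -391/19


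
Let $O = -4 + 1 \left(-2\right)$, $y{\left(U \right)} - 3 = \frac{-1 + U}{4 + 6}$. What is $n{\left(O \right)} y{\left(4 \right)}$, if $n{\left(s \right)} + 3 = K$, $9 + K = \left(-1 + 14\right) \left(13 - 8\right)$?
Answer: $\frac{1749}{10} \approx 174.9$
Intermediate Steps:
$K = 56$ ($K = -9 + \left(-1 + 14\right) \left(13 - 8\right) = -9 + 13 \cdot 5 = -9 + 65 = 56$)
$y{\left(U \right)} = \frac{29}{10} + \frac{U}{10}$ ($y{\left(U \right)} = 3 + \frac{-1 + U}{4 + 6} = 3 + \frac{-1 + U}{10} = 3 + \left(-1 + U\right) \frac{1}{10} = 3 + \left(- \frac{1}{10} + \frac{U}{10}\right) = \frac{29}{10} + \frac{U}{10}$)
$O = -6$ ($O = -4 - 2 = -6$)
$n{\left(s \right)} = 53$ ($n{\left(s \right)} = -3 + 56 = 53$)
$n{\left(O \right)} y{\left(4 \right)} = 53 \left(\frac{29}{10} + \frac{1}{10} \cdot 4\right) = 53 \left(\frac{29}{10} + \frac{2}{5}\right) = 53 \cdot \frac{33}{10} = \frac{1749}{10}$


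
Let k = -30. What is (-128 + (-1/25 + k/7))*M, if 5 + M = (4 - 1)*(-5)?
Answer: 92628/35 ≈ 2646.5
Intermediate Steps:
M = -20 (M = -5 + (4 - 1)*(-5) = -5 + 3*(-5) = -5 - 15 = -20)
(-128 + (-1/25 + k/7))*M = (-128 + (-1/25 - 30/7))*(-20) = (-128 - 757/175)*(-20) = -23157/175*(-20) = 92628/35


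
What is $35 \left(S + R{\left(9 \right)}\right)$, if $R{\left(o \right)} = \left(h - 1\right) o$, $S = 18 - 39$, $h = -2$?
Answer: $-1680$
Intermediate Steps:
$S = -21$ ($S = 18 - 39 = -21$)
$R{\left(o \right)} = - 3 o$ ($R{\left(o \right)} = \left(-2 - 1\right) o = - 3 o$)
$35 \left(S + R{\left(9 \right)}\right) = 35 \left(-21 - 27\right) = 35 \left(-48\right) = -1680$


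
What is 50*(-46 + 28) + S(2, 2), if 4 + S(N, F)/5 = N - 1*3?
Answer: -925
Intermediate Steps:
S(N, F) = -35 + 5*N (S(N, F) = -20 + 5*(N - 1*3) = -20 + 5*(N - 3) = -20 + 5*(-3 + N) = -20 + (-15 + 5*N) = -35 + 5*N)
50*(-46 + 28) + S(2, 2) = 50*(-46 + 28) + (-35 + 5*2) = 50*(-18) + (-35 + 10) = -900 - 25 = -925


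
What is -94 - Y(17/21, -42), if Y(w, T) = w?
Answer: -1991/21 ≈ -94.810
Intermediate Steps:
-94 - Y(17/21, -42) = -94 - 17/21 = -1991/21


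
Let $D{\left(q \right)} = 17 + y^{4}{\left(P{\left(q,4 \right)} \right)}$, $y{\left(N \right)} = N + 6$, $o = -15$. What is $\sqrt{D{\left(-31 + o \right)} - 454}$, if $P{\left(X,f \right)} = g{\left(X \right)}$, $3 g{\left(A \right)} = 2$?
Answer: $\frac{\sqrt{124603}}{9} \approx 39.221$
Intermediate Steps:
$g{\left(A \right)} = \frac{2}{3}$ ($g{\left(A \right)} = \frac{1}{3} \cdot 2 = \frac{2}{3}$)
$P{\left(X,f \right)} = \frac{2}{3}$
$y{\left(N \right)} = 6 + N$
$D{\left(q \right)} = \frac{161377}{81}$ ($D{\left(q \right)} = 17 + \left(6 + \frac{2}{3}\right)^{4} = 17 + \left(\frac{20}{3}\right)^{4} = 17 + \frac{160000}{81} = \frac{161377}{81}$)
$\sqrt{D{\left(-31 + o \right)} - 454} = \sqrt{\frac{161377}{81} - 454} = \sqrt{\frac{124603}{81}} = \frac{\sqrt{124603}}{9}$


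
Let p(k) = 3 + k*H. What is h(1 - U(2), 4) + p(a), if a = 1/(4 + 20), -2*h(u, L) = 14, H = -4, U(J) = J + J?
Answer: -25/6 ≈ -4.1667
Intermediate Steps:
U(J) = 2*J
h(u, L) = -7 (h(u, L) = -½*14 = -7)
a = 1/24 ≈ 0.041667
p(k) = 3 - 4*k (p(k) = 3 + k*(-4) = 3 - 4*k)
h(1 - U(2), 4) + p(a) = -7 + (3 - 4*1/24) = -7 + (3 - ⅙) = -7 + 17/6 = -25/6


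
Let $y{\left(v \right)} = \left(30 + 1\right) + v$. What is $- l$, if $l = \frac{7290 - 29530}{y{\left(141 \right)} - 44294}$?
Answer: $- \frac{11120}{22061} \approx -0.50406$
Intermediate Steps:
$y{\left(v \right)} = 31 + v$
$l = \frac{11120}{22061}$ ($l = \frac{7290 - 29530}{\left(31 + 141\right) - 44294} = - \frac{22240}{172 - 44294} = - \frac{22240}{-44122} = \left(-22240\right) \left(- \frac{1}{44122}\right) = \frac{11120}{22061} \approx 0.50406$)
$- l = \left(-1\right) \frac{11120}{22061} = - \frac{11120}{22061}$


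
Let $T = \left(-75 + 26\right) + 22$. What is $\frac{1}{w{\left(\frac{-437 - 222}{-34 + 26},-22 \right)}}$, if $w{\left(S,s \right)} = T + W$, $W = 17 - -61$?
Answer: $\frac{1}{51} \approx 0.019608$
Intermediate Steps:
$T = -27$ ($T = -49 + 22 = -27$)
$W = 78$ ($W = 17 + 61 = 78$)
$w{\left(S,s \right)} = 51$ ($w{\left(S,s \right)} = -27 + 78 = 51$)
$\frac{1}{w{\left(\frac{-437 - 222}{-34 + 26},-22 \right)}} = \frac{1}{51}$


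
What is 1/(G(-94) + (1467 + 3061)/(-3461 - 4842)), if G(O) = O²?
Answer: 8303/73360780 ≈ 0.00011318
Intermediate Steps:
1/(G(-94) + (1467 + 3061)/(-3461 - 4842)) = 1/((-94)² + (1467 + 3061)/(-3461 - 4842)) = 1/(8836 + 4528/(-8303)) = 1/(8836 + 4528*(-1/8303)) = 1/(8836 - 4528/8303) = 1/(73360780/8303) = 8303/73360780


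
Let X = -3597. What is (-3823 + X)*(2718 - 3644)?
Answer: 6870920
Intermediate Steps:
(-3823 + X)*(2718 - 3644) = (-3823 - 3597)*(2718 - 3644) = -7420*(-926) = 6870920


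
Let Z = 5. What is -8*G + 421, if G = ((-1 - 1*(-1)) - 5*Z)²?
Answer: -4579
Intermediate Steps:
G = 625 (G = ((-1 - 1*(-1)) - 5*5)² = ((-1 + 1) - 25)² = (0 - 25)² = (-25)² = 625)
-8*G + 421 = -8*625 + 421 = -5000 + 421 = -4579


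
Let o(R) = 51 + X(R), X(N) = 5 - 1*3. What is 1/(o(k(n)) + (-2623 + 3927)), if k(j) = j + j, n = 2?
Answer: 1/1357 ≈ 0.00073692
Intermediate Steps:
k(j) = 2*j
X(N) = 2 (X(N) = 5 - 3 = 2)
o(R) = 53 (o(R) = 51 + 2 = 53)
1/(o(k(n)) + (-2623 + 3927)) = 1/(53 + (-2623 + 3927)) = 1/(53 + 1304) = 1/1357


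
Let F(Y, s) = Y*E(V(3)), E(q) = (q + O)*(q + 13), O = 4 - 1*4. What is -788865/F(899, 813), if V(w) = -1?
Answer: 262955/3596 ≈ 73.124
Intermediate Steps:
O = 0 (O = 4 - 4 = 0)
E(q) = q*(13 + q) (E(q) = (q + 0)*(q + 13) = q*(13 + q))
F(Y, s) = -12*Y (F(Y, s) = Y*(-(13 - 1)) = Y*(-1*12) = Y*(-12) = -12*Y)
-788865/F(899, 813) = -788865/((-12*899)) = -788865/(-10788) = -788865*(-1/10788) = 262955/3596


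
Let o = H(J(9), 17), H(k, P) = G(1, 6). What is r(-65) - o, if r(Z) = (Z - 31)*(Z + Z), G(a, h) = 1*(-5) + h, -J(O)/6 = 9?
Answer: 12479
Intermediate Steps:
J(O) = -54 (J(O) = -6*9 = -54)
G(a, h) = -5 + h
H(k, P) = 1 (H(k, P) = -5 + 6 = 1)
r(Z) = 2*Z*(-31 + Z) (r(Z) = (-31 + Z)*(2*Z) = 2*Z*(-31 + Z))
o = 1
r(-65) - o = 2*(-65)*(-31 - 65) - 1*1 = 2*(-65)*(-96) - 1 = 12480 - 1 = 12479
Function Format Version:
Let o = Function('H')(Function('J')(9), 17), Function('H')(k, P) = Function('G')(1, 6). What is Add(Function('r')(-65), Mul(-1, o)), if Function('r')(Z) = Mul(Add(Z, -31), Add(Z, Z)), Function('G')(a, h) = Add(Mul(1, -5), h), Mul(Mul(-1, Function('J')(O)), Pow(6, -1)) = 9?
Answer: 12479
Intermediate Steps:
Function('J')(O) = -54 (Function('J')(O) = Mul(-6, 9) = -54)
Function('G')(a, h) = Add(-5, h)
Function('H')(k, P) = 1 (Function('H')(k, P) = Add(-5, 6) = 1)
Function('r')(Z) = Mul(2, Z, Add(-31, Z)) (Function('r')(Z) = Mul(Add(-31, Z), Mul(2, Z)) = Mul(2, Z, Add(-31, Z)))
o = 1
Add(Function('r')(-65), Mul(-1, o)) = Add(Mul(2, -65, Add(-31, -65)), Mul(-1, 1)) = Add(Mul(2, -65, -96), -1) = Add(12480, -1) = 12479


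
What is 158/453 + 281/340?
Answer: 181013/154020 ≈ 1.1753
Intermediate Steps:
158/453 + 281/340 = 181013/154020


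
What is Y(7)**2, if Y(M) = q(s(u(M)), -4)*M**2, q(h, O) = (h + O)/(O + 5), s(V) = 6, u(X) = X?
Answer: 9604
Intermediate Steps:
q(h, O) = (O + h)/(5 + O)
Y(M) = 2*M**2 (Y(M) = ((-4 + 6)/(5 - 4))*M**2 = (2/1)*M**2 = (1*2)*M**2 = 2*M**2)
Y(7)**2 = (2*7**2)**2 = (2*49)**2 = 98**2 = 9604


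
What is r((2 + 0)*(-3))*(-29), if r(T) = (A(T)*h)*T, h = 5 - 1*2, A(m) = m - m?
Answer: 0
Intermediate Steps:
A(m) = 0
h = 3 (h = 5 - 2 = 3)
r(T) = 0 (r(T) = (0*3)*T = 0*T = 0)
r((2 + 0)*(-3))*(-29) = 0*(-29) = 0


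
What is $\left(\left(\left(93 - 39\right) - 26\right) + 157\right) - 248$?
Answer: $-63$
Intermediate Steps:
$\left(\left(\left(93 - 39\right) - 26\right) + 157\right) - 248 = \left(\left(54 - 26\right) + 157\right) - 248 = \left(28 + 157\right) - 248 = 185 - 248 = -63$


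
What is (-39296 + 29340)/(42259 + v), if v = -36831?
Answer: -2489/1357 ≈ -1.8342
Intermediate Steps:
(-39296 + 29340)/(42259 + v) = (-39296 + 29340)/(42259 - 36831) = -9956/5428 = -9956*1/5428 = -2489/1357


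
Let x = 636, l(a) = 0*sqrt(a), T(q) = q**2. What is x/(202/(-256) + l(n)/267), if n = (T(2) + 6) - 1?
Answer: -81408/101 ≈ -806.02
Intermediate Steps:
n = 9 (n = (2**2 + 6) - 1 = (4 + 6) - 1 = 10 - 1 = 9)
l(a) = 0
x/(202/(-256) + l(n)/267) = 636/(202/(-256) + 0/267) = 636/(202*(-1/256) + 0*(1/267)) = 636/(-101/128 + 0) = 636/(-101/128) = 636*(-128/101) = -81408/101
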